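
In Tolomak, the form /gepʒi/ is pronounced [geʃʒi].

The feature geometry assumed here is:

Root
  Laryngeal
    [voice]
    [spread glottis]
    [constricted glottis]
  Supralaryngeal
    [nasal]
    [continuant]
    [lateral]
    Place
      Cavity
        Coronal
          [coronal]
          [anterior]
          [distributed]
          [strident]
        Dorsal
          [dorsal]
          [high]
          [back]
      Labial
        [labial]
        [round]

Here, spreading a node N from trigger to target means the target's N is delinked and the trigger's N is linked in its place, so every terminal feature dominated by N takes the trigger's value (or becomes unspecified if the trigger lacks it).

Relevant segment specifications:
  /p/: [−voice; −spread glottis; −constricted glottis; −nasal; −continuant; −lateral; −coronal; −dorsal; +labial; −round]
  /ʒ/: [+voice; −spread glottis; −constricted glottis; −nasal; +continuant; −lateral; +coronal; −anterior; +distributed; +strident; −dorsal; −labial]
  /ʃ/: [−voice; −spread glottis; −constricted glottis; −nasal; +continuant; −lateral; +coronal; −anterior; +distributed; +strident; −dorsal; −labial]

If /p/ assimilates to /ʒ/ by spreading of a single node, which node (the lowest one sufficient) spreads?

Supralaryngeal

/p/ and [ʃ] differ in [continuant], [labial], [round], [coronal], [anterior], [distributed], [strident]; every other specified feature is identical.
The smallest constituent containing every changed terminal is Supralaryngeal — each of its daughters lacks at least one of the affected features.
Delinking /p/'s Supralaryngeal and associating /ʒ/'s Supralaryngeal gives precisely the feature bundle of [ʃ].
Since [voice] is preserved even though /ʒ/ disagrees there, no node above Supralaryngeal spread.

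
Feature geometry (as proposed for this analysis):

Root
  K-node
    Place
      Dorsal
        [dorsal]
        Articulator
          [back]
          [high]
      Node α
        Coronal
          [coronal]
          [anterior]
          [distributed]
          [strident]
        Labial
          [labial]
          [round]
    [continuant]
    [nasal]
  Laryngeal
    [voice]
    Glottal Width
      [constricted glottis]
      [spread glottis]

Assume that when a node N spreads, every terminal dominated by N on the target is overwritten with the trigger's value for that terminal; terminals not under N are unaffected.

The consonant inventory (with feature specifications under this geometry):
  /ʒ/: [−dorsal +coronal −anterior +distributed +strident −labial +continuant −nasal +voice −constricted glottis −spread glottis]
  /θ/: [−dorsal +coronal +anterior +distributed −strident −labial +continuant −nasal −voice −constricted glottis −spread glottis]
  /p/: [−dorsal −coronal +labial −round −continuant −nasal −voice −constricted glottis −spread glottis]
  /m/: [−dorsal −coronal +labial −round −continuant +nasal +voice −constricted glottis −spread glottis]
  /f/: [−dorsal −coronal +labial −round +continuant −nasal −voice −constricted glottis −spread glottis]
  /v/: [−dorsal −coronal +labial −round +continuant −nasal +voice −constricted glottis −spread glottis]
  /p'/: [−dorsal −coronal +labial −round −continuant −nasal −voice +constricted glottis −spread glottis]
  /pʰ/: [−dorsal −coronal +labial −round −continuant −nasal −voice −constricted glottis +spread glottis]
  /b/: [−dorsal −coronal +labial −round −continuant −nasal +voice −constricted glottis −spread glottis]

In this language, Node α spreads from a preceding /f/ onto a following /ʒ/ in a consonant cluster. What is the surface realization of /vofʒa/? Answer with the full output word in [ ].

[vofva]

The Node α node dominates the terminals [coronal], [anterior], [distributed], [strident], [labial], [round].
The target acquires /f/'s values for everything under Node α — [−coronal], [+labial], [−round] — while keeping its own [dorsal], [continuant], [nasal], ….
Among the inventory, only /v/ has exactly this specification, giving the surface form [vofva].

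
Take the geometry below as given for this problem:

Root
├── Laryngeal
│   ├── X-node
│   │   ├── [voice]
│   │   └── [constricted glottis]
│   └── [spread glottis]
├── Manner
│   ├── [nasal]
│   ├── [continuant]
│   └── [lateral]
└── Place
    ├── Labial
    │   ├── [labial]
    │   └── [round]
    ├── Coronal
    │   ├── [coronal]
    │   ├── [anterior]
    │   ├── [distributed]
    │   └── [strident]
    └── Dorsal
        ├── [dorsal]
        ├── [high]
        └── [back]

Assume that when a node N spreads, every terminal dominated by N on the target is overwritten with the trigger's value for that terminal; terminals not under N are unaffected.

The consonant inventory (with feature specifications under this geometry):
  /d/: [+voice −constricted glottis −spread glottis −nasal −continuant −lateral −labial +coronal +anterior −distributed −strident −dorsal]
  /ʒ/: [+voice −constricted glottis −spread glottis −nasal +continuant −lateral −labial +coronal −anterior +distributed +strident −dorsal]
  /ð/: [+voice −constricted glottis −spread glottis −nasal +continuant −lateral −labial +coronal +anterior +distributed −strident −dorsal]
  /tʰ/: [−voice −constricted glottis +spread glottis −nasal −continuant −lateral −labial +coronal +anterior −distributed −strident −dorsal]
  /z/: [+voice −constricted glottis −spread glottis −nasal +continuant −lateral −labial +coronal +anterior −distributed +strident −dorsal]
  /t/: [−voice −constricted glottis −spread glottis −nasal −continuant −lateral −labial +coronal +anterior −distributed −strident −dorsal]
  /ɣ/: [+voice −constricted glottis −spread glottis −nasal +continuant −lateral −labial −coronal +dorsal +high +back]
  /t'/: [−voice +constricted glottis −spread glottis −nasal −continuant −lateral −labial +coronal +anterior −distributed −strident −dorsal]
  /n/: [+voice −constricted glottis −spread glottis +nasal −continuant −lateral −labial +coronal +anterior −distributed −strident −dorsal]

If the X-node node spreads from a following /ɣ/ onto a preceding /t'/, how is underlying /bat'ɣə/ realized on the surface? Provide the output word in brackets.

Terminals under X-node in this geometry: [voice], [constricted glottis].
The target acquires /ɣ/'s values for everything under X-node — [+voice], [−constricted glottis] — while keeping its own [spread glottis], [nasal], [continuant], ….
The resulting bundle matches /d/ in the inventory; substituting it for /t'/ gives [badɣə].

[badɣə]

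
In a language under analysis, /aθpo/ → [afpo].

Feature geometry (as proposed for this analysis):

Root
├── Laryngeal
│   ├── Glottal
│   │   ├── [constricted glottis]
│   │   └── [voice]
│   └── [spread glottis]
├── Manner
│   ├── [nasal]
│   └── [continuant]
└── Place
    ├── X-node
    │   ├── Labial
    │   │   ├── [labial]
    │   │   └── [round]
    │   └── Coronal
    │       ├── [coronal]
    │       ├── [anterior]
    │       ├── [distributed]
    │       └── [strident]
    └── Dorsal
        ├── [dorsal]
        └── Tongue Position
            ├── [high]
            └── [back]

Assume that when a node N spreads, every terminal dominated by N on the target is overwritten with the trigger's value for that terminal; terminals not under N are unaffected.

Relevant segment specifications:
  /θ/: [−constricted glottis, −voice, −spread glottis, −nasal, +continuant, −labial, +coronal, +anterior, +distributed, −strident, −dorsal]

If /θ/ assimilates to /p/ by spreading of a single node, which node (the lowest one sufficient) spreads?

The alternation /θ/ → [f] changes [labial], [round], [coronal], [anterior], [distributed], [strident] and nothing else.
Tracing each changed feature up the tree, the paths first meet at X-node; any lower node misses at least one of them.
Delinking /θ/'s X-node and associating /p/'s X-node gives precisely the feature bundle of [f].
[continuant] stays as in /θ/ although /p/ differs there, so no node dominating it spread; among the remaining candidates X-node is the lowest that derives the output.

X-node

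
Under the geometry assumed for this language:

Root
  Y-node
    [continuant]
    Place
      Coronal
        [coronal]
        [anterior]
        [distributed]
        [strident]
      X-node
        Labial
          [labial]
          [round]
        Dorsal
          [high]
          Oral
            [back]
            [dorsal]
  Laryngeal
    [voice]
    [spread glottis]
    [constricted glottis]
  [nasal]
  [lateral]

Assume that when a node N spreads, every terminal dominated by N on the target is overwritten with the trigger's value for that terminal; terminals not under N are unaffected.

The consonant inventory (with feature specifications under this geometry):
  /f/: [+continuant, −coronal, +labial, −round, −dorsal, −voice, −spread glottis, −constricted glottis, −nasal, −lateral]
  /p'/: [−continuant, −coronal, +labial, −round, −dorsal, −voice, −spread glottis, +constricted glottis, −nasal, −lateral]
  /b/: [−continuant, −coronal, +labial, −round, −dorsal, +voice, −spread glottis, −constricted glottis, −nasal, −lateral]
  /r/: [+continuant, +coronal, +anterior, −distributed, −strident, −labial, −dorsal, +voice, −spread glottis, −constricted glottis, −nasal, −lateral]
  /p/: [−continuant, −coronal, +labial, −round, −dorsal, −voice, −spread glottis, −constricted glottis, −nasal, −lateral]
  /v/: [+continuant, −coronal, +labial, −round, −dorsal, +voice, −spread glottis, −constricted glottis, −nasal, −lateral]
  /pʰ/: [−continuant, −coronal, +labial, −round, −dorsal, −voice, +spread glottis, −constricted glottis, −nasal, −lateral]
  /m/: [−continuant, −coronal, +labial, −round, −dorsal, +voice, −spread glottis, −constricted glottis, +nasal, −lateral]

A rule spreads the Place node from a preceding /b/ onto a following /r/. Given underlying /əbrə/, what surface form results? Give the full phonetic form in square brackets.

Terminals under Place in this geometry: [coronal], [anterior], [distributed], [strident], [labial], [round], [high], [back], [dorsal].
Spreading Place from /b/ onto /r/ replaces those values with /b/'s: [−coronal], [+labial], [−round], [−dorsal]. Features outside Place ([continuant], [voice], [spread glottis], …) stay as in /r/.
Among the inventory, only /v/ has exactly this specification, giving the surface form [əbvə].

[əbvə]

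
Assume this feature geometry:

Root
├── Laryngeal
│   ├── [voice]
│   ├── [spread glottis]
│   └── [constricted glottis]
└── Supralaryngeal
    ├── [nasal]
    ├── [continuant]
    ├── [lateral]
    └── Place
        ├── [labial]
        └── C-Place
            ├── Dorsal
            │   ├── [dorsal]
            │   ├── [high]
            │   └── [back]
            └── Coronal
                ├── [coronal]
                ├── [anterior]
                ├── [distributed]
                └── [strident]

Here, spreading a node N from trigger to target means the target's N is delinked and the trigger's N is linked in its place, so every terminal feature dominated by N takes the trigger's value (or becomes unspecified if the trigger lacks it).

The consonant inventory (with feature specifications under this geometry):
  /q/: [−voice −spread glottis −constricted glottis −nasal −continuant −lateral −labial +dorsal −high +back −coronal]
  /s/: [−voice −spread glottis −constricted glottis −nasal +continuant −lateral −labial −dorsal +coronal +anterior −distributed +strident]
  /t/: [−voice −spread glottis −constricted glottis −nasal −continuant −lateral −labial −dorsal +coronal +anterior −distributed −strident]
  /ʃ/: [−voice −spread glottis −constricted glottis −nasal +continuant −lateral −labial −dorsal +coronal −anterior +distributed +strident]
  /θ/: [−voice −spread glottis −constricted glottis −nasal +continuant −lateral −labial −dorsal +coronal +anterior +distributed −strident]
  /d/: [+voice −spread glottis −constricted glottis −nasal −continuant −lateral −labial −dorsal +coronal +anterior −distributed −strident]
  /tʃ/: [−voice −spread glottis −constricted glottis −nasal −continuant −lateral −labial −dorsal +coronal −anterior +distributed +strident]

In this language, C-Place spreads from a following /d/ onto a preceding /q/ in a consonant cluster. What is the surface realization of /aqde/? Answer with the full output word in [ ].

[atde]

The C-Place node dominates the terminals [dorsal], [high], [back], [coronal], [anterior], [distributed], [strident].
Spreading C-Place from /d/ onto /q/ replaces those values with /d/'s: [−dorsal], [+coronal], [+anterior], [−distributed], [−strident]. Features outside C-Place ([voice], [spread glottis], [constricted glottis], …) stay as in /q/.
This feature bundle is that of [t], so /aqde/ surfaces as [atde].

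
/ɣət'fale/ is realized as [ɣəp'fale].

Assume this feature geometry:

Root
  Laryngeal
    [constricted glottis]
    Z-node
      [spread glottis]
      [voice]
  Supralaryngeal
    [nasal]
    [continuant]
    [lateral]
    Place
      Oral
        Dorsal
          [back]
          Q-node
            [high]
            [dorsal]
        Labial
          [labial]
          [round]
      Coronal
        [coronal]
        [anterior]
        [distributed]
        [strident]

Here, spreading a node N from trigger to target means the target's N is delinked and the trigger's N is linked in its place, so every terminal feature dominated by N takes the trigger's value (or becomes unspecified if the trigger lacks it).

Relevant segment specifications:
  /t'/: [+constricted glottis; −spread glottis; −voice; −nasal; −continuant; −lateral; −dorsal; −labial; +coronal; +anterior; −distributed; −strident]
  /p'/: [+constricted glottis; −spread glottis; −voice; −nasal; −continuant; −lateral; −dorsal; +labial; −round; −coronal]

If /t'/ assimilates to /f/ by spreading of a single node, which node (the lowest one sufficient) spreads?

Comparing /t'/ with its surface form [p'], the features that change are [labial], [round], [coronal], [anterior], [distributed], [strident].
The smallest constituent containing every changed terminal is Place — each of its daughters lacks at least one of the affected features.
Spreading Place from /f/ overwrites each of those terminals with /f/'s values, yielding exactly [p'].
Since [continuant] is preserved even though /f/ disagrees there, no node above Place spread.

Place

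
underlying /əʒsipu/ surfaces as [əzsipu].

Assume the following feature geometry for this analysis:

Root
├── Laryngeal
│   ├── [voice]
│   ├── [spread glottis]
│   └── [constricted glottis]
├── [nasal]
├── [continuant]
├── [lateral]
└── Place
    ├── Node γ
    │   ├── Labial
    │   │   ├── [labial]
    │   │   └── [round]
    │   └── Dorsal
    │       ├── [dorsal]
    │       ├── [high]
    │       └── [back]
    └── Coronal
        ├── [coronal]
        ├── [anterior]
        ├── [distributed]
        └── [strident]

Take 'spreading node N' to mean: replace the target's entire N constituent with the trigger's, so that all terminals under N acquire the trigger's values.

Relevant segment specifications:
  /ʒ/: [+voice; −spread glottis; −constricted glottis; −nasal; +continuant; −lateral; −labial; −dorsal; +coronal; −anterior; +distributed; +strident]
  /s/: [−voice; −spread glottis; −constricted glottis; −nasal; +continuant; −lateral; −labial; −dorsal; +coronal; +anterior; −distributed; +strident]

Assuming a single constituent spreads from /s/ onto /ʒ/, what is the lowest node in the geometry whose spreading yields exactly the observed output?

Feature comparison: [anterior], [distributed] differ between /ʒ/ and [z]; the remaining terminals match.
Tracing each changed feature up the tree, the paths first meet at Coronal; any lower node misses at least one of them.
Spreading Coronal from /s/ overwrites each of those terminals with /s/'s values, yielding exactly [z].
[voice], a feature on which the two segments disagree outside Coronal, is unchanged — nothing dominating it spread, and Coronal is the minimal sufficient constituent.

Coronal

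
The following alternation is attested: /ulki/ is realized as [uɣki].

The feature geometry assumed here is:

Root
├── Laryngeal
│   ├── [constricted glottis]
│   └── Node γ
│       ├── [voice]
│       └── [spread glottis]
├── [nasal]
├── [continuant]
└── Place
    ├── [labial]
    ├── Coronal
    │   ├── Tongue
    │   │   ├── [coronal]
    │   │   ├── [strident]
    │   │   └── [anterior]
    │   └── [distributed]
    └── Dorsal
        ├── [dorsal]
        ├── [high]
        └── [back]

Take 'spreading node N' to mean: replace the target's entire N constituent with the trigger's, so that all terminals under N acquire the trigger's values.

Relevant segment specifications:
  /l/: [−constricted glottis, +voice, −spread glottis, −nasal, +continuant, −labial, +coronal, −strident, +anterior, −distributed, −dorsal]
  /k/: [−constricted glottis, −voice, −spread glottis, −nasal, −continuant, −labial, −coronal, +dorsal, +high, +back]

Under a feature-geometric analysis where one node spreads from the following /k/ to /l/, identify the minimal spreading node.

Place

Feature comparison: [coronal], [anterior], [distributed], [strident], [dorsal], [high], [back] differ between /l/ and [ɣ]; the remaining terminals match.
In this geometry the lowest node dominating all of them is Place: every daughter of Place dominates only a proper subset, so no lower node suffices.
Delinking /l/'s Place and associating /k/'s Place gives precisely the feature bundle of [ɣ].
Since [continuant], [voice] are preserved even though /k/ disagrees there, no node above Place spread.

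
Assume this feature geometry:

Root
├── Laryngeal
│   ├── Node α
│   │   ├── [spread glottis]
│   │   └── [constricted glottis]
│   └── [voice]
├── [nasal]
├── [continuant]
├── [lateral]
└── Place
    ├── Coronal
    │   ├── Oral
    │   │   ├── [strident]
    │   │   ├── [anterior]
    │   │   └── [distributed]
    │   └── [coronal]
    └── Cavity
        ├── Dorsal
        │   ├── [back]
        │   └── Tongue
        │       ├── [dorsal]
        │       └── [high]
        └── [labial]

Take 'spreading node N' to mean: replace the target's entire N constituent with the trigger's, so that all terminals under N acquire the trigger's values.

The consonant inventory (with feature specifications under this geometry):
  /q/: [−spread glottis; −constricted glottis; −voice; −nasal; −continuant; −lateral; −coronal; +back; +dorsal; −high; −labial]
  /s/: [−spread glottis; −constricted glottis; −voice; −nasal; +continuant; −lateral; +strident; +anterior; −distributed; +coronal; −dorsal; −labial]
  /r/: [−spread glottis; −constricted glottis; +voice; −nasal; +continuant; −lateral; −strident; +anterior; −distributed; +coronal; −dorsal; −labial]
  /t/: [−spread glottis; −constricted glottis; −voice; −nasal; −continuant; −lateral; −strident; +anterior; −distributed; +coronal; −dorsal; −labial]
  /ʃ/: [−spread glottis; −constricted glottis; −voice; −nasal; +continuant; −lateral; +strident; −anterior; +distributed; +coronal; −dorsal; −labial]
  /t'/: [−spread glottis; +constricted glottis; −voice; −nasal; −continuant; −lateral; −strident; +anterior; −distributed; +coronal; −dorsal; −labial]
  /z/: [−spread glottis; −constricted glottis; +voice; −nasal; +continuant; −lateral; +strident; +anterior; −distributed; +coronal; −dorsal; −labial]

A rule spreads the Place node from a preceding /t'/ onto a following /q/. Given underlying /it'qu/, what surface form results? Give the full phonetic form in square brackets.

Terminals under Place in this geometry: [strident], [anterior], [distributed], [coronal], [back], [dorsal], [high], [labial].
Spreading Place from /t'/ onto /q/ replaces those values with /t'/'s: [−strident], [+anterior], [−distributed], [+coronal], [−dorsal], [−labial]. Features outside Place ([spread glottis], [constricted glottis], [voice], …) stay as in /q/.
The resulting bundle matches /t/ in the inventory; substituting it for /q/ gives [it'tu].

[it'tu]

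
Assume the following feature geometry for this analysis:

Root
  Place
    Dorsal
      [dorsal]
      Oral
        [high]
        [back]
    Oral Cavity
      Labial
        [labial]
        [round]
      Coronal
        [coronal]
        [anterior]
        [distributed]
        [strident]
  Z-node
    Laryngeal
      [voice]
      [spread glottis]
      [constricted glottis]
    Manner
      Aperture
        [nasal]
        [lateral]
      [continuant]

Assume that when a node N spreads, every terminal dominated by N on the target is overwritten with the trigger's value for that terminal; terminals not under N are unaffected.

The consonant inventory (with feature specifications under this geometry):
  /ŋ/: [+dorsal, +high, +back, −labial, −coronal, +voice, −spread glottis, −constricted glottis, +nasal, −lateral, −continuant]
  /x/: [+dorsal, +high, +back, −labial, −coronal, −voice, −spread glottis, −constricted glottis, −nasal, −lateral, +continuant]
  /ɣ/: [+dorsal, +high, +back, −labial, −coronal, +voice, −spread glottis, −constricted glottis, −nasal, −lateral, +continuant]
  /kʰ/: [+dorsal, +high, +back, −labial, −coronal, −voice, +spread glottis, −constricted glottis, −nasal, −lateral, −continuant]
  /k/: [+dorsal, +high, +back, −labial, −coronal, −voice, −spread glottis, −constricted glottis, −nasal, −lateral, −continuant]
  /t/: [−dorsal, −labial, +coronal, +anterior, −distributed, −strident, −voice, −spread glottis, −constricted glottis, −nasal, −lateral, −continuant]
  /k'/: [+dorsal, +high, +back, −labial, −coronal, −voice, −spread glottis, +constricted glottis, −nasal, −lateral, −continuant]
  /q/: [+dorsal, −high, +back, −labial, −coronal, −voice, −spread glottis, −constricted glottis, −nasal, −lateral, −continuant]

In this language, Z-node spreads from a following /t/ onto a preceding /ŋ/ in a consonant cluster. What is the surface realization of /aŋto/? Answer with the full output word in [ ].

[akto]

The Z-node node dominates the terminals [voice], [spread glottis], [constricted glottis], [nasal], [lateral], [continuant].
After delinking /ŋ/'s Z-node and linking /t/'s, the affected terminals become [−voice], [−spread glottis], [−constricted glottis], [−nasal], [−lateral], [−continuant]; [dorsal], [high], [back], … (outside Z-node) are retained from /ŋ/.
The resulting bundle matches /k/ in the inventory; substituting it for /ŋ/ gives [akto].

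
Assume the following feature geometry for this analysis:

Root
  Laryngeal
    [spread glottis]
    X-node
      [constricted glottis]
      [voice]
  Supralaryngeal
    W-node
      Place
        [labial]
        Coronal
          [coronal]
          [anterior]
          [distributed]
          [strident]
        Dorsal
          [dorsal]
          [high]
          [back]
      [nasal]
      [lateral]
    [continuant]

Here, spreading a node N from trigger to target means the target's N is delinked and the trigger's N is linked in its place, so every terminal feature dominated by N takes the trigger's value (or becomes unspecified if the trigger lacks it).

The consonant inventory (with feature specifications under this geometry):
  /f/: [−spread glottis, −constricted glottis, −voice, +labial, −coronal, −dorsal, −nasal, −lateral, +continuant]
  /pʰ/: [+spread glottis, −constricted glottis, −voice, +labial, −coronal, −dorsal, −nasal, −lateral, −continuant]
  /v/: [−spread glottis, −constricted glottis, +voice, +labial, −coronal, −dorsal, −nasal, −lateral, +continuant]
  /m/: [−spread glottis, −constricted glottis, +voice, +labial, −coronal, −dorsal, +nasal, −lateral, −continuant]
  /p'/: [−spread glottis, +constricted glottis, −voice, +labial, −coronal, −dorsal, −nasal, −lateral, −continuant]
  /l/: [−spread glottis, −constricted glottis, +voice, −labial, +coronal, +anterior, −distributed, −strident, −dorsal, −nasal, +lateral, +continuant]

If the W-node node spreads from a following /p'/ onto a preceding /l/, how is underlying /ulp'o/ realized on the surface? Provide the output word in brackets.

Terminals under W-node in this geometry: [labial], [coronal], [anterior], [distributed], [strident], [dorsal], [high], [back], [nasal], [lateral].
After delinking /l/'s W-node and linking /p'/'s, the affected terminals become [+labial], [−coronal], [−dorsal], [−nasal], [−lateral]; [spread glottis], [constricted glottis], [voice], … (outside W-node) are retained from /l/.
This feature bundle is that of [v], so /ulp'o/ surfaces as [uvp'o].

[uvp'o]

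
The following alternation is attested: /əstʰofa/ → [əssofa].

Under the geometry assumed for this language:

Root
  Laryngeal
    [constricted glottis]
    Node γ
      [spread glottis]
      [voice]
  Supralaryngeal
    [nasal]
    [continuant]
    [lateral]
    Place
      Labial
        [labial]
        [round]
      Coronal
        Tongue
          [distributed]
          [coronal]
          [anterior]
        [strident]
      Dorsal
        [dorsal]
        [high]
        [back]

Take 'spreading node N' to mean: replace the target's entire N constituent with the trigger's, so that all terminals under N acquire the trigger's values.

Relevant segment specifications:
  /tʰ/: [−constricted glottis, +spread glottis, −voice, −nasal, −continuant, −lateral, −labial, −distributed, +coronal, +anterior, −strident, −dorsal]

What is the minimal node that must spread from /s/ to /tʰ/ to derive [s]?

Root

/tʰ/ and [s] differ in [spread glottis], [continuant], [strident]; every other specified feature is identical.
In this geometry the lowest node dominating all of them is Root: every daughter of Root dominates only a proper subset, so no lower node suffices.
Delinking /tʰ/'s Root and associating /s/'s Root gives precisely the feature bundle of [s].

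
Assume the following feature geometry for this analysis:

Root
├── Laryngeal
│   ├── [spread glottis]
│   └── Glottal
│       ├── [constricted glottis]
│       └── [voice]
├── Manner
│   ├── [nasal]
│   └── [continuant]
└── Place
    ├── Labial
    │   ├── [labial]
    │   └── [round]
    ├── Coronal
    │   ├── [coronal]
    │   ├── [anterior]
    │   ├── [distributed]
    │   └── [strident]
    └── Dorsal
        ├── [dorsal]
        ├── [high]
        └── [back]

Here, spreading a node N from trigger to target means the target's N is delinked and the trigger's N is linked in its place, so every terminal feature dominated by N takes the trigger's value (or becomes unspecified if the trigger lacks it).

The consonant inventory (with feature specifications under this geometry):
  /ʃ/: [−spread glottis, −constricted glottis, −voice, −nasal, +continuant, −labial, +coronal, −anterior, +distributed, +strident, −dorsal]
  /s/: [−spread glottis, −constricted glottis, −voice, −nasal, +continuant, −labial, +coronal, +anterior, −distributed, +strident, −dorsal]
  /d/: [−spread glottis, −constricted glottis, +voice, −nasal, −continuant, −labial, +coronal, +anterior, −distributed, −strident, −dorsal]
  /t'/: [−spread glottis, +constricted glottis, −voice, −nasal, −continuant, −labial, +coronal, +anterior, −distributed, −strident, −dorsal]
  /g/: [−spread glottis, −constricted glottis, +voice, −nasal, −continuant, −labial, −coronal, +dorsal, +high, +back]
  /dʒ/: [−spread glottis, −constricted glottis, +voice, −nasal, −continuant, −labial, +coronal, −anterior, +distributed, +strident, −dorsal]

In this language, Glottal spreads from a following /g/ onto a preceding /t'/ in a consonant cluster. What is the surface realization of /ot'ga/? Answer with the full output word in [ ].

[odga]

Glottal immediately or transitively dominates [constricted glottis], [voice].
After delinking /t'/'s Glottal and linking /g/'s, the affected terminals become [−constricted glottis], [+voice]; [spread glottis], [nasal], [continuant], … (outside Glottal) are retained from /t'/.
This feature bundle is that of [d], so /ot'ga/ surfaces as [odga].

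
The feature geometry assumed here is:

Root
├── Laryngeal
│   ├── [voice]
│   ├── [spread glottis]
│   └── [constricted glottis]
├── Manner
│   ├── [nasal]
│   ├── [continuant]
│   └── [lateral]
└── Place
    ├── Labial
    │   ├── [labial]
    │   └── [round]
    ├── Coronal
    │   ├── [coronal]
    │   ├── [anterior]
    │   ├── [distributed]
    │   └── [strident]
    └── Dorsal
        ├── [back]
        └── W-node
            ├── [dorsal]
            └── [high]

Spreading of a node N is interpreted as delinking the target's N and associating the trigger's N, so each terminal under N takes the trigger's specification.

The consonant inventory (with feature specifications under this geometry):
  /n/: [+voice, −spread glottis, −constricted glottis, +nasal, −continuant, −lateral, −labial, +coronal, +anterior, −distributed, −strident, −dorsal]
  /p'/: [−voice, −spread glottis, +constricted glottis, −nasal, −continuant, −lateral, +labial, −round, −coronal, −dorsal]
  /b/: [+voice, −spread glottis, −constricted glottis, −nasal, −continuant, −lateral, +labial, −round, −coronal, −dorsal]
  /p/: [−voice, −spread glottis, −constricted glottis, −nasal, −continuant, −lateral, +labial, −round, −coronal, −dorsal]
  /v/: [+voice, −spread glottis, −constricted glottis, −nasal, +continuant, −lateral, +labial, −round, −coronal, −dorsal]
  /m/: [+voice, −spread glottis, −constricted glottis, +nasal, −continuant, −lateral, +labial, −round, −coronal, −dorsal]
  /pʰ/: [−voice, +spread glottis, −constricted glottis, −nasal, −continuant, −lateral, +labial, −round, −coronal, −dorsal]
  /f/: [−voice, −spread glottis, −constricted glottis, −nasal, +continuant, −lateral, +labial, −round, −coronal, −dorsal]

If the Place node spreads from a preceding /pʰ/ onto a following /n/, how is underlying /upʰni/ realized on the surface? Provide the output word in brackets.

[upʰmi]

The Place node dominates the terminals [labial], [round], [coronal], [anterior], [distributed], [strident], [back], [dorsal], [high].
After delinking /n/'s Place and linking /pʰ/'s, the affected terminals become [+labial], [−round], [−coronal], [−dorsal]; [voice], [spread glottis], [constricted glottis], … (outside Place) are retained from /n/.
This feature bundle is that of [m], so /upʰni/ surfaces as [upʰmi].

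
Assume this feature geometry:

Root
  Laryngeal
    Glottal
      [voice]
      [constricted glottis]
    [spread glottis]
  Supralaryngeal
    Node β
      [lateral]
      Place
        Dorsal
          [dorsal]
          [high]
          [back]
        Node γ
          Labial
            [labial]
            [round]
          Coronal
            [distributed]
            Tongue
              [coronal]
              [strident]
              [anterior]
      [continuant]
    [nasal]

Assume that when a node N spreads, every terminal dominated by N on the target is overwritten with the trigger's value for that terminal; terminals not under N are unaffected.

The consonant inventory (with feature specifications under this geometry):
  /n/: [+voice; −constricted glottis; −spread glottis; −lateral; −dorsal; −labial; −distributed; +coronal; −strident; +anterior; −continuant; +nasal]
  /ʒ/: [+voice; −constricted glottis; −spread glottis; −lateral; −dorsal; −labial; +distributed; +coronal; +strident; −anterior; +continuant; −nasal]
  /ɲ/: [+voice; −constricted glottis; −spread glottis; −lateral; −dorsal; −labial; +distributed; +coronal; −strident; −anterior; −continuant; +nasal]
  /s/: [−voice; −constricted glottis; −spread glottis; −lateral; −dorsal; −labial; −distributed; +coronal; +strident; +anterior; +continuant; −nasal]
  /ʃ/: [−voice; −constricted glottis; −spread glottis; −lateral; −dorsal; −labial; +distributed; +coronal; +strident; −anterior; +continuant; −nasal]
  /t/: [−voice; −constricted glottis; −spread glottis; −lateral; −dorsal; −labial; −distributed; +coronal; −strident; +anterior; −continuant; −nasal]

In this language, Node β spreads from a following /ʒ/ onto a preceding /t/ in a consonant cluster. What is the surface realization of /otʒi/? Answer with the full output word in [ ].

The Node β node dominates the terminals [lateral], [dorsal], [high], [back], [labial], [round], [distributed], [coronal], [strident], [anterior], [continuant].
After delinking /t/'s Node β and linking /ʒ/'s, the affected terminals become [−lateral], [−dorsal], [−labial], [+distributed], [+coronal], [+strident], [−anterior], [+continuant]; [voice], [constricted glottis], [spread glottis], … (outside Node β) are retained from /t/.
This feature bundle is that of [ʃ], so /otʒi/ surfaces as [oʃʒi].

[oʃʒi]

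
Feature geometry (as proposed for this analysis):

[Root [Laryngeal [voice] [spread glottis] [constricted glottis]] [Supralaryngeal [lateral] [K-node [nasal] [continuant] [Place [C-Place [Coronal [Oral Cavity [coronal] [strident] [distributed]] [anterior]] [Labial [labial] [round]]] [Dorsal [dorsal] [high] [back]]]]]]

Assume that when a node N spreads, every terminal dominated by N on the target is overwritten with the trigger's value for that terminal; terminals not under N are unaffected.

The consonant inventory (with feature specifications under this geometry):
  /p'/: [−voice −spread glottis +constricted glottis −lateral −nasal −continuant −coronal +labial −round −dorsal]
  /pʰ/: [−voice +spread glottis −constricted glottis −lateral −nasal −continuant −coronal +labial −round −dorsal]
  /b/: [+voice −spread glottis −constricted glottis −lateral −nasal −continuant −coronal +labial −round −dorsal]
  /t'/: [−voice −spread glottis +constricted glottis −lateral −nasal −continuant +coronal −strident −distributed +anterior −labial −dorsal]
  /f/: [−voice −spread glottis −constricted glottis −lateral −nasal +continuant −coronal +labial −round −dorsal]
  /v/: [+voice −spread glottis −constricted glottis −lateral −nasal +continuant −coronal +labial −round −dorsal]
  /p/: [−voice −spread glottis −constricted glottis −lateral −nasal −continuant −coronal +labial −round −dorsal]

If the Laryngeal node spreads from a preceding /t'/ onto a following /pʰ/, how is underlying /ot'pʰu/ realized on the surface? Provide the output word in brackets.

The Laryngeal node dominates the terminals [voice], [spread glottis], [constricted glottis].
The target acquires /t'/'s values for everything under Laryngeal — [−voice], [−spread glottis], [+constricted glottis] — while keeping its own [lateral], [nasal], [continuant], ….
Among the inventory, only /p'/ has exactly this specification, giving the surface form [ot'p'u].

[ot'p'u]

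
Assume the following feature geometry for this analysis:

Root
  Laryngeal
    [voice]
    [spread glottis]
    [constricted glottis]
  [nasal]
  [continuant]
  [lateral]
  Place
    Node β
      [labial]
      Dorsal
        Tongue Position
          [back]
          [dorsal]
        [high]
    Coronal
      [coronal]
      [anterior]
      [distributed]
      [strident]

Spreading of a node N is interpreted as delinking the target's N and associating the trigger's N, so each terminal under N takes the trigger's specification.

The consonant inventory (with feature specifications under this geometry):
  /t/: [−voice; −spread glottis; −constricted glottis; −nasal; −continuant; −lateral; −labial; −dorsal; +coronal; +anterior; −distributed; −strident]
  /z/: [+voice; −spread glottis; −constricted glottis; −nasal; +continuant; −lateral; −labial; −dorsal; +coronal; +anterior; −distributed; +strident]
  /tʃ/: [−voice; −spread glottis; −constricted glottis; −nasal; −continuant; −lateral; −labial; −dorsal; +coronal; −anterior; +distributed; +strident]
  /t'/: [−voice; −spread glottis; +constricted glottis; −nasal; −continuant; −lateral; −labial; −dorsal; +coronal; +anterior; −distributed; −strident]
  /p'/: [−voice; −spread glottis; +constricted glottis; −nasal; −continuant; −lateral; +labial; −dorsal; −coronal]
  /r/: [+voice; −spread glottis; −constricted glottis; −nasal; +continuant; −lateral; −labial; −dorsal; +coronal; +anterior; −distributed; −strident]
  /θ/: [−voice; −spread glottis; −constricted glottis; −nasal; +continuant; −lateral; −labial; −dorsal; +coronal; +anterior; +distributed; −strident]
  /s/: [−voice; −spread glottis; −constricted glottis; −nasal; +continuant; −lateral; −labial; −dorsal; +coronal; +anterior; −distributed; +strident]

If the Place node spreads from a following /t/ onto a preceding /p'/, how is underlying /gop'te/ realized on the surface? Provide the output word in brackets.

The Place node dominates the terminals [labial], [back], [dorsal], [high], [coronal], [anterior], [distributed], [strident].
The target acquires /t/'s values for everything under Place — [−labial], [−dorsal], [+coronal], [+anterior], [−distributed], [−strident] — while keeping its own [voice], [spread glottis], [constricted glottis], ….
Among the inventory, only /t'/ has exactly this specification, giving the surface form [got'te].

[got'te]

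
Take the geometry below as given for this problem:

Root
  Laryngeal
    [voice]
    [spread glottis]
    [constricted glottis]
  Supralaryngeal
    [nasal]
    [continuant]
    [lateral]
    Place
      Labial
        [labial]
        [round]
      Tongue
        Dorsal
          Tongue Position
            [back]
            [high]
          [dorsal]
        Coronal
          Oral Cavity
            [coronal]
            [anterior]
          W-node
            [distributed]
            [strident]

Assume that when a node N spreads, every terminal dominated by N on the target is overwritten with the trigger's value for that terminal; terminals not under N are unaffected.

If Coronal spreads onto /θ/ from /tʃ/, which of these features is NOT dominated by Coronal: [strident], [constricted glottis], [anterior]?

Coronal dominates exactly [coronal], [anterior], [distributed], [strident].
Of the listed options, [strident], [anterior] are among these and would be overwritten by spreading Coronal.
[constricted glottis] attaches under Laryngeal, not under Coronal, so /θ/ retains its own value for [constricted glottis].

[constricted glottis]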